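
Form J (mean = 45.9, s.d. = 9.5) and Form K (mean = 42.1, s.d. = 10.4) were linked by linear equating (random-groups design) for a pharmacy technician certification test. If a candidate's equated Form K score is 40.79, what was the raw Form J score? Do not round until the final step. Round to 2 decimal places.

Invert y = (SD_Y/SD_X)(x − M_X) + M_Y:
x = (SD_X/SD_Y)(y − M_Y) + M_X = (9.5/10.4)(40.79 − 42.1) + 45.9
x = 0.913462 × -1.310 + 45.9 = 44.70

44.70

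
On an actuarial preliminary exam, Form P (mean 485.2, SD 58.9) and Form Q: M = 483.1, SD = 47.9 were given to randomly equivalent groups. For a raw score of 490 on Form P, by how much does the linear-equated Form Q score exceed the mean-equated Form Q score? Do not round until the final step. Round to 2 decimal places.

Mean-equated: 490 + (483.1 − 485.2) = 487.90
Linear-equated: (47.9/58.9)(490 − 485.2) + 483.1 = 487.004
Difference = 487.004 − 487.90 = -0.90

-0.90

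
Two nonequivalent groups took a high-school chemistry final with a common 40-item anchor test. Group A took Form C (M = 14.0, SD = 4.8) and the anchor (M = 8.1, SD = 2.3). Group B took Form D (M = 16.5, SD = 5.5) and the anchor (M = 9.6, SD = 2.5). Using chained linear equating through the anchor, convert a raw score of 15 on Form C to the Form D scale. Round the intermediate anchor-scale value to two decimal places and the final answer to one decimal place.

Form C → anchor (Group A): v = (2.3/4.8)(15 − 14.0) + 8.1 = 8.58
anchor → Form D (Group B): y = (5.5/2.5)(8.58 − 9.6) + 16.5 = 14.3

14.3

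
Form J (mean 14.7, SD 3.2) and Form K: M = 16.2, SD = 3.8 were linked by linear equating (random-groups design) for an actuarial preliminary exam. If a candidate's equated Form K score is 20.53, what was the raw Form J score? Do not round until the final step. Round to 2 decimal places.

18.35

Invert y = (SD_Y/SD_X)(x − M_X) + M_Y:
x = (SD_X/SD_Y)(y − M_Y) + M_X = (3.2/3.8)(20.53 − 16.2) + 14.7
x = 0.842105 × 4.330 + 14.7 = 18.35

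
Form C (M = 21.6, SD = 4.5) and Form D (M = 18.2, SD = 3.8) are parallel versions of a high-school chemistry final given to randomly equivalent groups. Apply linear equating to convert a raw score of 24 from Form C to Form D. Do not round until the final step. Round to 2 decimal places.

20.23

Linear equating: y = (SD_Y/SD_X)(x − M_X) + M_Y
y = (3.8/4.5)(24 − 21.6) + 18.2
y = 0.844444 × 2.4 + 18.2 = 2.0267 + 18.2 = 20.23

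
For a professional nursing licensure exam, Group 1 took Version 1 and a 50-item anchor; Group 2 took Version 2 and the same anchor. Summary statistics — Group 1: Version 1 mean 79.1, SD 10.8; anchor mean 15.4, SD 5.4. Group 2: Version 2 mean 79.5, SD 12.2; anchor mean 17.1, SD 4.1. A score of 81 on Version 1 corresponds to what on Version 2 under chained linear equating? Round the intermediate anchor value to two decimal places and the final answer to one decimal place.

Version 1 → anchor (Group 1): v = (5.4/10.8)(81 − 79.1) + 15.4 = 16.35
anchor → Version 2 (Group 2): y = (12.2/4.1)(16.35 − 17.1) + 79.5 = 77.3

77.3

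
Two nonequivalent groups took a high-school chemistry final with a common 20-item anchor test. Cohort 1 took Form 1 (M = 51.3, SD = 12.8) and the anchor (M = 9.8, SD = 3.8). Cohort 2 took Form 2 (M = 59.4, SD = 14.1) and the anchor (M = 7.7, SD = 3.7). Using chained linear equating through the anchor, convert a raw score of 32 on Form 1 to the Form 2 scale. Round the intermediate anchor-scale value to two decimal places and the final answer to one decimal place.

Form 1 → anchor (Cohort 1): v = (3.8/12.8)(32 − 51.3) + 9.8 = 4.07
anchor → Form 2 (Cohort 2): y = (14.1/3.7)(4.07 − 7.7) + 59.4 = 45.6

45.6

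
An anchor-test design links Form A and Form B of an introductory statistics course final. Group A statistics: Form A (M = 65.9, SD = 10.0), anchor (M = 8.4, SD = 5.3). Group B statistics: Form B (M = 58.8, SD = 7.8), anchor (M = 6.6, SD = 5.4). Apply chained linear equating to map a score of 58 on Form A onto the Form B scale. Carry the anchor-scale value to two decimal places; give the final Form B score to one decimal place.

Form A → anchor (Group A): v = (5.3/10.0)(58 − 65.9) + 8.4 = 4.21
anchor → Form B (Group B): y = (7.8/5.4)(4.21 − 6.6) + 58.8 = 55.3

55.3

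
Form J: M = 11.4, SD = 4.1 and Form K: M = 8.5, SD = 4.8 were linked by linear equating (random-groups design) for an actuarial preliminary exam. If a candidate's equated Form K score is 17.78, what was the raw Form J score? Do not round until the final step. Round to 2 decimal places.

Invert y = (SD_Y/SD_X)(x − M_X) + M_Y:
x = (SD_X/SD_Y)(y − M_Y) + M_X = (4.1/4.8)(17.78 − 8.5) + 11.4
x = 0.854167 × 9.280 + 11.4 = 19.33

19.33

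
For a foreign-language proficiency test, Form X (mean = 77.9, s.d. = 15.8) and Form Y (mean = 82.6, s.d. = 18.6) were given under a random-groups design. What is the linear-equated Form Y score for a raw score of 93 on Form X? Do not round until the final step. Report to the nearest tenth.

Linear equating: y = (SD_Y/SD_X)(x − M_X) + M_Y
y = (18.6/15.8)(93 − 77.9) + 82.6
y = 1.177215 × 15.1 + 82.6 = 17.7759 + 82.6 = 100.4

100.4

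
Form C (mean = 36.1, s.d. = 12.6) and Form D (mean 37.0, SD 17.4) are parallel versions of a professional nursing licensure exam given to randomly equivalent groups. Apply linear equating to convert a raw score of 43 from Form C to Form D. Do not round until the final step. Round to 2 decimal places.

46.53

Linear equating: y = (SD_Y/SD_X)(x − M_X) + M_Y
y = (17.4/12.6)(43 − 36.1) + 37.0
y = 1.380952 × 6.9 + 37.0 = 9.5286 + 37.0 = 46.53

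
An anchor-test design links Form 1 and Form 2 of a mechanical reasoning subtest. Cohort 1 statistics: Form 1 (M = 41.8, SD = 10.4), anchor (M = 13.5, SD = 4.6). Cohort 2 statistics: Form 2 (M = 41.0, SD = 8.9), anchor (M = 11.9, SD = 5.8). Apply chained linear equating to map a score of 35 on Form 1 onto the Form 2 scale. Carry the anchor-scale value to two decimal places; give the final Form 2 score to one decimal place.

38.8

Form 1 → anchor (Cohort 1): v = (4.6/10.4)(35 − 41.8) + 13.5 = 10.49
anchor → Form 2 (Cohort 2): y = (8.9/5.8)(10.49 − 11.9) + 41.0 = 38.8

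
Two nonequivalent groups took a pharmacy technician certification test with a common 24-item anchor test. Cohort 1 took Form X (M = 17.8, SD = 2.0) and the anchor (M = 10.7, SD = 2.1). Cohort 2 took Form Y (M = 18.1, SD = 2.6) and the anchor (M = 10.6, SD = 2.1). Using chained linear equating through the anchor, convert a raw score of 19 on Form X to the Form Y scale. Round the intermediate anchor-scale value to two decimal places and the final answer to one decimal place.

19.8

Form X → anchor (Cohort 1): v = (2.1/2.0)(19 − 17.8) + 10.7 = 11.96
anchor → Form Y (Cohort 2): y = (2.6/2.1)(11.96 − 10.6) + 18.1 = 19.8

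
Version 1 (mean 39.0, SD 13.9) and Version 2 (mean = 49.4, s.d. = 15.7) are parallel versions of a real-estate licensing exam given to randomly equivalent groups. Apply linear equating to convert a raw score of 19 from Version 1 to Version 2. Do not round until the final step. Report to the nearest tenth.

Linear equating: y = (SD_Y/SD_X)(x − M_X) + M_Y
y = (15.7/13.9)(19 − 39.0) + 49.4
y = 1.129496 × -20.0 + 49.4 = -22.5899 + 49.4 = 26.8

26.8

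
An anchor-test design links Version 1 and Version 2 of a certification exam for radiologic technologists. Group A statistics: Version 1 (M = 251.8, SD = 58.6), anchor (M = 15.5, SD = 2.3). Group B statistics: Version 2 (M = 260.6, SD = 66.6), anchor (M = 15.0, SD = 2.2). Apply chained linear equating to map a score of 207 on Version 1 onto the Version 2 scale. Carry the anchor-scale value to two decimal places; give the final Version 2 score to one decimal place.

222.5

Version 1 → anchor (Group A): v = (2.3/58.6)(207 − 251.8) + 15.5 = 13.74
anchor → Version 2 (Group B): y = (66.6/2.2)(13.74 − 15.0) + 260.6 = 222.5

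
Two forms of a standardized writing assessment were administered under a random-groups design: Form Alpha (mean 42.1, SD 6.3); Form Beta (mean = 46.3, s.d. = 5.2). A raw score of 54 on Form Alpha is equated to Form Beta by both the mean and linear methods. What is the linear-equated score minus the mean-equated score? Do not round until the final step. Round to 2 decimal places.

Mean-equated: 54 + (46.3 − 42.1) = 58.20
Linear-equated: (5.2/6.3)(54 − 42.1) + 46.3 = 56.122
Difference = 56.122 − 58.20 = -2.08

-2.08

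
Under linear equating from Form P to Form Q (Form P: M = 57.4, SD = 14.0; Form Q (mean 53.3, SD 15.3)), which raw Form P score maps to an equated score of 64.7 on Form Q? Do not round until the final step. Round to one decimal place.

67.8

Invert y = (SD_Y/SD_X)(x − M_X) + M_Y:
x = (SD_X/SD_Y)(y − M_Y) + M_X = (14.0/15.3)(64.7 − 53.3) + 57.4
x = 0.915033 × 11.400 + 57.4 = 67.8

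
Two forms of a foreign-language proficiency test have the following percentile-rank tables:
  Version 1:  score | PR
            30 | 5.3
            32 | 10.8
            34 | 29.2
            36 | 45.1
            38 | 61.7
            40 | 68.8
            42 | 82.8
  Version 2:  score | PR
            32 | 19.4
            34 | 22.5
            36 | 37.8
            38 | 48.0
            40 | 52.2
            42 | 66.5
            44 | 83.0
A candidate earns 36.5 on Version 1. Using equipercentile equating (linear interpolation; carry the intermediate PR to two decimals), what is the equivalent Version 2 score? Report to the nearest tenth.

38.6

PR of 36.5 on Version 1: 45.1 + (36.5 − 36)/(38 − 36) × (61.7 − 45.1) = 49.25
On Version 2, PR 49.25 falls between score 38 (PR 48.0) and 40 (PR 52.2).
Interpolate: 38 + (49.25 − 48.0)/(52.2 − 48.0) × (40 − 38) = 38.6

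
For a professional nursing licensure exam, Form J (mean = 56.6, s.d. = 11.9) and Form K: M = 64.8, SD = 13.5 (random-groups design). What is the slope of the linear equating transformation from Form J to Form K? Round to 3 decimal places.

1.134

A = SD_Y / SD_X = 13.5 / 11.9 = 1.134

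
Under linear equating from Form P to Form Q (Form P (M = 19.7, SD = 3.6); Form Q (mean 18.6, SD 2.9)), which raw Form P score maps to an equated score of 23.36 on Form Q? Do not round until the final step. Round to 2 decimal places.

25.61

Invert y = (SD_Y/SD_X)(x − M_X) + M_Y:
x = (SD_X/SD_Y)(y − M_Y) + M_X = (3.6/2.9)(23.36 − 18.6) + 19.7
x = 1.241379 × 4.760 + 19.7 = 25.61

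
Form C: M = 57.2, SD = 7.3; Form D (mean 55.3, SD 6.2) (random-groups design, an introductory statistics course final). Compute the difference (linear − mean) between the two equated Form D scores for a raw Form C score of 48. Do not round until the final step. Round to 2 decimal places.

1.39

Mean-equated: 48 + (55.3 − 57.2) = 46.10
Linear-equated: (6.2/7.3)(48 − 57.2) + 55.3 = 47.486
Difference = 47.486 − 46.10 = 1.39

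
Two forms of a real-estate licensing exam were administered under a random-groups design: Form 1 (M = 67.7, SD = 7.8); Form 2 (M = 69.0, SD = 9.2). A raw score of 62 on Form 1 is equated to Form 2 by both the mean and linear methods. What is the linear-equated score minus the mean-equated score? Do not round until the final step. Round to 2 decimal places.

Mean-equated: 62 + (69.0 − 67.7) = 63.30
Linear-equated: (9.2/7.8)(62 − 67.7) + 69.0 = 62.277
Difference = 62.277 − 63.30 = -1.02

-1.02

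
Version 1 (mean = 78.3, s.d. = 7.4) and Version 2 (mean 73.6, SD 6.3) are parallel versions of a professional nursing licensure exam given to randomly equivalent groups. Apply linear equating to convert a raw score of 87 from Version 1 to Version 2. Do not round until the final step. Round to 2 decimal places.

Linear equating: y = (SD_Y/SD_X)(x − M_X) + M_Y
y = (6.3/7.4)(87 − 78.3) + 73.6
y = 0.851351 × 8.7 + 73.6 = 7.4068 + 73.6 = 81.01

81.01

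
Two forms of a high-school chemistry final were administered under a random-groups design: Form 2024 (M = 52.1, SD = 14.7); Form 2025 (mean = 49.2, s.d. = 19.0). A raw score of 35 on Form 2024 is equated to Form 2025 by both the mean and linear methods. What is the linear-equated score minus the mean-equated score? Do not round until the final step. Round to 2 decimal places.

Mean-equated: 35 + (49.2 − 52.1) = 32.10
Linear-equated: (19.0/14.7)(35 − 52.1) + 49.2 = 27.098
Difference = 27.098 − 32.10 = -5.00

-5.00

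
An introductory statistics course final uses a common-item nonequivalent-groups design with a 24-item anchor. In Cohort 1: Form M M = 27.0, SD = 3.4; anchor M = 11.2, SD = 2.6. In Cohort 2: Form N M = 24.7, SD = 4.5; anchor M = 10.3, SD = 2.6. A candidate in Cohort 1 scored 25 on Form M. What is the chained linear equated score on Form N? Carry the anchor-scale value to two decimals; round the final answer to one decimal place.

23.6

Form M → anchor (Cohort 1): v = (2.6/3.4)(25 − 27.0) + 11.2 = 9.67
anchor → Form N (Cohort 2): y = (4.5/2.6)(9.67 − 10.3) + 24.7 = 23.6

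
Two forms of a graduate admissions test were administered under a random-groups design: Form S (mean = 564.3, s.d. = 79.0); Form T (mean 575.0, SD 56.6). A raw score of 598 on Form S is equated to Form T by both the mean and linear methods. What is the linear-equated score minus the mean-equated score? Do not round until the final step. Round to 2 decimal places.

-9.56

Mean-equated: 598 + (575.0 − 564.3) = 608.70
Linear-equated: (56.6/79.0)(598 − 564.3) + 575.0 = 599.145
Difference = 599.145 − 608.70 = -9.56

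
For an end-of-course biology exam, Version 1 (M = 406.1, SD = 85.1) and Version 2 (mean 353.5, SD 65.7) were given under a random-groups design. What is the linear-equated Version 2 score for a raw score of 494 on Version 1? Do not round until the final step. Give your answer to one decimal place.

421.4

Linear equating: y = (SD_Y/SD_X)(x − M_X) + M_Y
y = (65.7/85.1)(494 − 406.1) + 353.5
y = 0.772033 × 87.9 + 353.5 = 67.8617 + 353.5 = 421.4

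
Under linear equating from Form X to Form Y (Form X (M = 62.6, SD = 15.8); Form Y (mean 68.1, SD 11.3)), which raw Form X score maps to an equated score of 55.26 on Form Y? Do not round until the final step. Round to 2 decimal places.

Invert y = (SD_Y/SD_X)(x − M_X) + M_Y:
x = (SD_X/SD_Y)(y − M_Y) + M_X = (15.8/11.3)(55.26 − 68.1) + 62.6
x = 1.398230 × -12.840 + 62.6 = 44.65

44.65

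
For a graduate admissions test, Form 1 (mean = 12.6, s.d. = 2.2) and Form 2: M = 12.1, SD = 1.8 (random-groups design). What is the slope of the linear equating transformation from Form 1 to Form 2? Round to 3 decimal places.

A = SD_Y / SD_X = 1.8 / 2.2 = 0.818

0.818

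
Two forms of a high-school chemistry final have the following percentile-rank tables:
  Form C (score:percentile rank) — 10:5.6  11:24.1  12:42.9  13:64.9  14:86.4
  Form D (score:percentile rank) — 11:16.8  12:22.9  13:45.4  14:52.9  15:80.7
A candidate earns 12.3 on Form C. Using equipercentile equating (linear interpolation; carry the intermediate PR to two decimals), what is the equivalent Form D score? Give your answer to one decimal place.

PR of 12.3 on Form C: 42.9 + (12.3 − 12)/(13 − 12) × (64.9 − 42.9) = 49.50
On Form D, PR 49.50 falls between score 13 (PR 45.4) and 14 (PR 52.9).
Interpolate: 13 + (49.50 − 45.4)/(52.9 − 45.4) × (14 − 13) = 13.5

13.5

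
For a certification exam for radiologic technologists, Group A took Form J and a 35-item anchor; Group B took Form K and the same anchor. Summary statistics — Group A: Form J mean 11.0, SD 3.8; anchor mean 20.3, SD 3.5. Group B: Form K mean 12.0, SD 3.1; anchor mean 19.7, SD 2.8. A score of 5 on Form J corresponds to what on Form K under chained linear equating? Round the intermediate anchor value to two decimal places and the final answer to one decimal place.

Form J → anchor (Group A): v = (3.5/3.8)(5 − 11.0) + 20.3 = 14.77
anchor → Form K (Group B): y = (3.1/2.8)(14.77 − 19.7) + 12.0 = 6.5

6.5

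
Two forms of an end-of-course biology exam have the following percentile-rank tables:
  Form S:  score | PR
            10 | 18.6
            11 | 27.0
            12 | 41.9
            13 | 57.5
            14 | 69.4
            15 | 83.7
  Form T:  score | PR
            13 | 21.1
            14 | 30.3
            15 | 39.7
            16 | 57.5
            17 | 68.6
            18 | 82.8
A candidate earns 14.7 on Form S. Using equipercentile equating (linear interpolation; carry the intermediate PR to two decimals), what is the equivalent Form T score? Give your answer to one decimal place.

17.8

PR of 14.7 on Form S: 69.4 + (14.7 − 14)/(15 − 14) × (83.7 − 69.4) = 79.41
On Form T, PR 79.41 falls between score 17 (PR 68.6) and 18 (PR 82.8).
Interpolate: 17 + (79.41 − 68.6)/(82.8 − 68.6) × (18 − 17) = 17.8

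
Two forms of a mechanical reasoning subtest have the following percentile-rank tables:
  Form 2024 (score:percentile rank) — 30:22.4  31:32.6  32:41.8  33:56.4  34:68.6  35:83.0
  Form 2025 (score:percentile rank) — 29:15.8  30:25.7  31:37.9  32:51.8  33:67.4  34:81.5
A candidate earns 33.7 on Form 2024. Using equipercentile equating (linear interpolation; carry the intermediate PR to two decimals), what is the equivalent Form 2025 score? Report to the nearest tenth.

PR of 33.7 on Form 2024: 56.4 + (33.7 − 33)/(34 − 33) × (68.6 − 56.4) = 64.94
On Form 2025, PR 64.94 falls between score 32 (PR 51.8) and 33 (PR 67.4).
Interpolate: 32 + (64.94 − 51.8)/(67.4 − 51.8) × (33 − 32) = 32.8

32.8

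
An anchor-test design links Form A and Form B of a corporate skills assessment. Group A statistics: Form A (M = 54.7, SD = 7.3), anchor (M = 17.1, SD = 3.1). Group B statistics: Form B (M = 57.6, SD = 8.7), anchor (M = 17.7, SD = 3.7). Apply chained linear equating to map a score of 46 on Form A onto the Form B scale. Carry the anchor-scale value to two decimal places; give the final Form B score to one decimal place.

47.5

Form A → anchor (Group A): v = (3.1/7.3)(46 − 54.7) + 17.1 = 13.41
anchor → Form B (Group B): y = (8.7/3.7)(13.41 − 17.7) + 57.6 = 47.5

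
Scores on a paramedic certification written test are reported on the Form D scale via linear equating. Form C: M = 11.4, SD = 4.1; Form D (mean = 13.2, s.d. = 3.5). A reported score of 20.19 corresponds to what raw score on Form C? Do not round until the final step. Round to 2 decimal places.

19.59

Invert y = (SD_Y/SD_X)(x − M_X) + M_Y:
x = (SD_X/SD_Y)(y − M_Y) + M_X = (4.1/3.5)(20.19 − 13.2) + 11.4
x = 1.171429 × 6.990 + 11.4 = 19.59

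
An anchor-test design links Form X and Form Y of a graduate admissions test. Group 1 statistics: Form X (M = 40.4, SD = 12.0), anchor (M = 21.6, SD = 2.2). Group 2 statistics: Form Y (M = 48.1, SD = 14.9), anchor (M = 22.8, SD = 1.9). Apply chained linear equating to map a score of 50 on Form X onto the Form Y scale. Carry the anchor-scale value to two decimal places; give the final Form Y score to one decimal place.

52.5

Form X → anchor (Group 1): v = (2.2/12.0)(50 − 40.4) + 21.6 = 23.36
anchor → Form Y (Group 2): y = (14.9/1.9)(23.36 − 22.8) + 48.1 = 52.5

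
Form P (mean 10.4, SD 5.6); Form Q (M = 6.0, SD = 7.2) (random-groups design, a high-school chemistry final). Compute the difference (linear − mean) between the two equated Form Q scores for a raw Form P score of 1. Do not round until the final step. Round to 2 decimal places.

Mean-equated: 1 + (6.0 − 10.4) = -3.40
Linear-equated: (7.2/5.6)(1 − 10.4) + 6.0 = -6.086
Difference = -6.086 − -3.40 = -2.69

-2.69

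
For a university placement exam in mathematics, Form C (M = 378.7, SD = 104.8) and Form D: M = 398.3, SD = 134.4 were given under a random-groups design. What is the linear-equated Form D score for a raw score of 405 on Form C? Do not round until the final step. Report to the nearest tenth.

432.0

Linear equating: y = (SD_Y/SD_X)(x − M_X) + M_Y
y = (134.4/104.8)(405 − 378.7) + 398.3
y = 1.282443 × 26.3 + 398.3 = 33.7282 + 398.3 = 432.0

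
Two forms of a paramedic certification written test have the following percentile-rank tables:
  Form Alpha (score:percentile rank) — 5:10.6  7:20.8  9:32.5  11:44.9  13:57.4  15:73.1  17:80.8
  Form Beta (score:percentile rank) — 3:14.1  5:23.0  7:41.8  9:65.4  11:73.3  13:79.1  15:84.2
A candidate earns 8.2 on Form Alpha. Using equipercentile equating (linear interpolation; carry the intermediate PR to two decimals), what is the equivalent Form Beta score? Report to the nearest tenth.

5.5

PR of 8.2 on Form Alpha: 20.8 + (8.2 − 7)/(9 − 7) × (32.5 − 20.8) = 27.82
On Form Beta, PR 27.82 falls between score 5 (PR 23.0) and 7 (PR 41.8).
Interpolate: 5 + (27.82 − 23.0)/(41.8 − 23.0) × (7 − 5) = 5.5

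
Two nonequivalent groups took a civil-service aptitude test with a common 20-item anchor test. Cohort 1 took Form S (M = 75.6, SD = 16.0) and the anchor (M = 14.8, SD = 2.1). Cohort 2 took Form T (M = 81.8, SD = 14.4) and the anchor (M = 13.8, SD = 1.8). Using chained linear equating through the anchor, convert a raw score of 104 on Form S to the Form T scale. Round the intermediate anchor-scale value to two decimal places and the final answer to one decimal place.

Form S → anchor (Cohort 1): v = (2.1/16.0)(104 − 75.6) + 14.8 = 18.53
anchor → Form T (Cohort 2): y = (14.4/1.8)(18.53 − 13.8) + 81.8 = 119.6

119.6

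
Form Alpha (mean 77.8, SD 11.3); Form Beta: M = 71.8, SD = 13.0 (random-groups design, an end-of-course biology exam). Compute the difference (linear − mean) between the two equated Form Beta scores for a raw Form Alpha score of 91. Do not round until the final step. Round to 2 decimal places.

1.99

Mean-equated: 91 + (71.8 − 77.8) = 85.00
Linear-equated: (13.0/11.3)(91 − 77.8) + 71.8 = 86.986
Difference = 86.986 − 85.00 = 1.99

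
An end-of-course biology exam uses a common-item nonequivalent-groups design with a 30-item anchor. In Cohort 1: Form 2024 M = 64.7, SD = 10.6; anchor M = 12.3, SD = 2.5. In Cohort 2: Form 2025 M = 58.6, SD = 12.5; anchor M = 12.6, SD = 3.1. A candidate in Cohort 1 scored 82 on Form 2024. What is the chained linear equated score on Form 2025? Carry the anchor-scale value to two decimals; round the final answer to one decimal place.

73.8

Form 2024 → anchor (Cohort 1): v = (2.5/10.6)(82 − 64.7) + 12.3 = 16.38
anchor → Form 2025 (Cohort 2): y = (12.5/3.1)(16.38 − 12.6) + 58.6 = 73.8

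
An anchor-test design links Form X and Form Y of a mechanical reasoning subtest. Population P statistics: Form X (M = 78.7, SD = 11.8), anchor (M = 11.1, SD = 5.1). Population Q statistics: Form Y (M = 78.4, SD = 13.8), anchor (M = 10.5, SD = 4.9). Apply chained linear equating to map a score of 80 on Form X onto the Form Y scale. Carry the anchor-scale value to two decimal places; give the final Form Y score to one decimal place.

Form X → anchor (Population P): v = (5.1/11.8)(80 − 78.7) + 11.1 = 11.66
anchor → Form Y (Population Q): y = (13.8/4.9)(11.66 − 10.5) + 78.4 = 81.7

81.7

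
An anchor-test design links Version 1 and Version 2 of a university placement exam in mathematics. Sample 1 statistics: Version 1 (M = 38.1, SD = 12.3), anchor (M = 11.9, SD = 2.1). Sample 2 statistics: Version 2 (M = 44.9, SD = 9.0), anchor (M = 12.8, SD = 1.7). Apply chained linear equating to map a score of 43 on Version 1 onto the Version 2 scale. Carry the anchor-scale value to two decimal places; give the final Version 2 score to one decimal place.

44.6

Version 1 → anchor (Sample 1): v = (2.1/12.3)(43 − 38.1) + 11.9 = 12.74
anchor → Version 2 (Sample 2): y = (9.0/1.7)(12.74 − 12.8) + 44.9 = 44.6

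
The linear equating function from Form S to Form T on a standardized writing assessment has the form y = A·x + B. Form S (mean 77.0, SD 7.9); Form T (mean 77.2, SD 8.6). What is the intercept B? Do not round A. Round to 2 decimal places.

-6.62

A = SD_Y / SD_X = 8.6 / 7.9 = 1.088608
B = M_Y − A·M_X = 77.2 − 1.088608 × 77.0 = -6.62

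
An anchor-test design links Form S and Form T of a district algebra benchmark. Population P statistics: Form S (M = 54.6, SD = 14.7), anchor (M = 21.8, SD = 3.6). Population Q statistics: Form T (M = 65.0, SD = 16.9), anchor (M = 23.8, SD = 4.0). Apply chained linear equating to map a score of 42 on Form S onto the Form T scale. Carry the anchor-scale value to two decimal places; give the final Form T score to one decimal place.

43.5

Form S → anchor (Population P): v = (3.6/14.7)(42 − 54.6) + 21.8 = 18.71
anchor → Form T (Population Q): y = (16.9/4.0)(18.71 − 23.8) + 65.0 = 43.5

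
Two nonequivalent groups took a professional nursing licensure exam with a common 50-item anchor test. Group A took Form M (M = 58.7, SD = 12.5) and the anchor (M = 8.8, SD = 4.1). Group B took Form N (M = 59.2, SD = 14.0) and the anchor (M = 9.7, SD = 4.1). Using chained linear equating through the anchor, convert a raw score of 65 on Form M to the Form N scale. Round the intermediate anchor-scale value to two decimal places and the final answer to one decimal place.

63.2

Form M → anchor (Group A): v = (4.1/12.5)(65 − 58.7) + 8.8 = 10.87
anchor → Form N (Group B): y = (14.0/4.1)(10.87 − 9.7) + 59.2 = 63.2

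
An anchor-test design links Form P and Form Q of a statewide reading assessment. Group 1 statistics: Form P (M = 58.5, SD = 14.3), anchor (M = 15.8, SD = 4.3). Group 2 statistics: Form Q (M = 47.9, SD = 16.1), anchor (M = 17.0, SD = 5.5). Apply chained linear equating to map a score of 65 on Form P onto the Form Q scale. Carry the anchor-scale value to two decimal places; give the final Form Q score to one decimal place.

50.1

Form P → anchor (Group 1): v = (4.3/14.3)(65 − 58.5) + 15.8 = 17.75
anchor → Form Q (Group 2): y = (16.1/5.5)(17.75 − 17.0) + 47.9 = 50.1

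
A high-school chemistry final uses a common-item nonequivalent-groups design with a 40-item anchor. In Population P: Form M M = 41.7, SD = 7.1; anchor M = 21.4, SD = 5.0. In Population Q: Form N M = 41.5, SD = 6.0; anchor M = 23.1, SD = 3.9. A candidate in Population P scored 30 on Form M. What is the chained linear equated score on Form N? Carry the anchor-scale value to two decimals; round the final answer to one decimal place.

26.2

Form M → anchor (Population P): v = (5.0/7.1)(30 − 41.7) + 21.4 = 13.16
anchor → Form N (Population Q): y = (6.0/3.9)(13.16 − 23.1) + 41.5 = 26.2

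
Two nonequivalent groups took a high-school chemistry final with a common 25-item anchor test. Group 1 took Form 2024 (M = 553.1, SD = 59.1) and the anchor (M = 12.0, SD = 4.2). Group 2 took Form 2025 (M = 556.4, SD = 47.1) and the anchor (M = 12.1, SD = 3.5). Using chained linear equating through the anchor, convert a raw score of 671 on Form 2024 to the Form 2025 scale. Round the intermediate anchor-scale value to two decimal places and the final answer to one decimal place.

Form 2024 → anchor (Group 1): v = (4.2/59.1)(671 − 553.1) + 12.0 = 20.38
anchor → Form 2025 (Group 2): y = (47.1/3.5)(20.38 − 12.1) + 556.4 = 667.8

667.8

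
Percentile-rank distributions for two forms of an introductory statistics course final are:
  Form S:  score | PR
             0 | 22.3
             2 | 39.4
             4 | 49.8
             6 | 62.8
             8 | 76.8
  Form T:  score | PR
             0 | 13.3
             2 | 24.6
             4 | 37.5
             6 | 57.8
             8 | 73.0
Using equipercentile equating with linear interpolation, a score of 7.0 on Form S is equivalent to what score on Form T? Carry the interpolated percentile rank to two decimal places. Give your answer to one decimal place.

7.6

PR of 7.0 on Form S: 62.8 + (7.0 − 6)/(8 − 6) × (76.8 − 62.8) = 69.80
On Form T, PR 69.80 falls between score 6 (PR 57.8) and 8 (PR 73.0).
Interpolate: 6 + (69.80 − 57.8)/(73.0 − 57.8) × (8 − 6) = 7.6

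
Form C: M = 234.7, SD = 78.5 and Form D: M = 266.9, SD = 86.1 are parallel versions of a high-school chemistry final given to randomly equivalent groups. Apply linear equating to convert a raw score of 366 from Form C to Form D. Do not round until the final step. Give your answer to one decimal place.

410.9

Linear equating: y = (SD_Y/SD_X)(x − M_X) + M_Y
y = (86.1/78.5)(366 − 234.7) + 266.9
y = 1.096815 × 131.3 + 266.9 = 144.0118 + 266.9 = 410.9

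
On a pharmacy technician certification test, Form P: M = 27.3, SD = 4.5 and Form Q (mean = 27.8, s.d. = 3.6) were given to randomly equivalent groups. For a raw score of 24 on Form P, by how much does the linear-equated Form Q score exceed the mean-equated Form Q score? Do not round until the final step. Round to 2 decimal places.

0.66

Mean-equated: 24 + (27.8 − 27.3) = 24.50
Linear-equated: (3.6/4.5)(24 − 27.3) + 27.8 = 25.160
Difference = 25.160 − 24.50 = 0.66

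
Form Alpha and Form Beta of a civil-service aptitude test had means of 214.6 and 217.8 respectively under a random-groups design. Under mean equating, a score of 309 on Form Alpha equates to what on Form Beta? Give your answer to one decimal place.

312.2

Mean equating: y = x + (M_Y − M_X) = 309 + (217.8 − 214.6) = 312.2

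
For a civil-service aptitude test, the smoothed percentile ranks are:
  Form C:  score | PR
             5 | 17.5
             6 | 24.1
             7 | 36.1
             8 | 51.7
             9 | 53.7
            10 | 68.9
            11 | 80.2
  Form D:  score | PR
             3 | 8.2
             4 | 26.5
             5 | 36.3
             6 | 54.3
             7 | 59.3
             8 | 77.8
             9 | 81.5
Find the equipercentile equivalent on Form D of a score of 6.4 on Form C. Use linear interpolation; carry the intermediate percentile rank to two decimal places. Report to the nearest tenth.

PR of 6.4 on Form C: 24.1 + (6.4 − 6)/(7 − 6) × (36.1 − 24.1) = 28.90
On Form D, PR 28.90 falls between score 4 (PR 26.5) and 5 (PR 36.3).
Interpolate: 4 + (28.90 − 26.5)/(36.3 − 26.5) × (5 − 4) = 4.2

4.2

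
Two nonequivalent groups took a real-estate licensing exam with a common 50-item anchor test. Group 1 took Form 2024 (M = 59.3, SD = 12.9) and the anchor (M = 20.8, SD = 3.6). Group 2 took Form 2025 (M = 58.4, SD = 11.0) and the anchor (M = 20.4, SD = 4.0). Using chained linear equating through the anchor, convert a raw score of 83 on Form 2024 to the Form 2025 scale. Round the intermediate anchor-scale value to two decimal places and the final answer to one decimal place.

Form 2024 → anchor (Group 1): v = (3.6/12.9)(83 − 59.3) + 20.8 = 27.41
anchor → Form 2025 (Group 2): y = (11.0/4.0)(27.41 − 20.4) + 58.4 = 77.7

77.7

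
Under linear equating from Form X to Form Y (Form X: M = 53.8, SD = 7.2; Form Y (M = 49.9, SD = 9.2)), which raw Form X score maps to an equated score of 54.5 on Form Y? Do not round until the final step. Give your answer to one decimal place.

57.4

Invert y = (SD_Y/SD_X)(x − M_X) + M_Y:
x = (SD_X/SD_Y)(y − M_Y) + M_X = (7.2/9.2)(54.5 − 49.9) + 53.8
x = 0.782609 × 4.600 + 53.8 = 57.4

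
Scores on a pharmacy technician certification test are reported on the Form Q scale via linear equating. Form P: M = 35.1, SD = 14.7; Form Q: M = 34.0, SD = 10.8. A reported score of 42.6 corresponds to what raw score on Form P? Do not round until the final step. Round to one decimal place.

Invert y = (SD_Y/SD_X)(x − M_X) + M_Y:
x = (SD_X/SD_Y)(y − M_Y) + M_X = (14.7/10.8)(42.6 − 34.0) + 35.1
x = 1.361111 × 8.600 + 35.1 = 46.8

46.8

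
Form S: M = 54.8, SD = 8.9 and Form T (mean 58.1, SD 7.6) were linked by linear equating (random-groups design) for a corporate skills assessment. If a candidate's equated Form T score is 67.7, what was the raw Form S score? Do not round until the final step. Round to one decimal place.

66.0

Invert y = (SD_Y/SD_X)(x − M_X) + M_Y:
x = (SD_X/SD_Y)(y − M_Y) + M_X = (8.9/7.6)(67.7 − 58.1) + 54.8
x = 1.171053 × 9.600 + 54.8 = 66.0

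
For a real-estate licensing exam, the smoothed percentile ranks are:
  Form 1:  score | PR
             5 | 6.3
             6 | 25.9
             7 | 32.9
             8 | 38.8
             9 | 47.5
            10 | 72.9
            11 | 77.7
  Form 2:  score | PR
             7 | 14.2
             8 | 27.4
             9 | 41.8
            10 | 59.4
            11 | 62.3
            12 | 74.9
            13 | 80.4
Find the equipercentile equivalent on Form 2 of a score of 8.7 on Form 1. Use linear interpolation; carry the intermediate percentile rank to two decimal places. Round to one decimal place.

PR of 8.7 on Form 1: 38.8 + (8.7 − 8)/(9 − 8) × (47.5 − 38.8) = 44.89
On Form 2, PR 44.89 falls between score 9 (PR 41.8) and 10 (PR 59.4).
Interpolate: 9 + (44.89 − 41.8)/(59.4 − 41.8) × (10 − 9) = 9.2

9.2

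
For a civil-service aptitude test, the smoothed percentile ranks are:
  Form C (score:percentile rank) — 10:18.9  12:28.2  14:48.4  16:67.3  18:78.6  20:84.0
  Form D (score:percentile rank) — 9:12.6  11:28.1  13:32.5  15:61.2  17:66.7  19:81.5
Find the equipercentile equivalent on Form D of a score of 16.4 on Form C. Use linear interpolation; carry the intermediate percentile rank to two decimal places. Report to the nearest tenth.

17.4

PR of 16.4 on Form C: 67.3 + (16.4 − 16)/(18 − 16) × (78.6 − 67.3) = 69.56
On Form D, PR 69.56 falls between score 17 (PR 66.7) and 19 (PR 81.5).
Interpolate: 17 + (69.56 − 66.7)/(81.5 − 66.7) × (19 − 17) = 17.4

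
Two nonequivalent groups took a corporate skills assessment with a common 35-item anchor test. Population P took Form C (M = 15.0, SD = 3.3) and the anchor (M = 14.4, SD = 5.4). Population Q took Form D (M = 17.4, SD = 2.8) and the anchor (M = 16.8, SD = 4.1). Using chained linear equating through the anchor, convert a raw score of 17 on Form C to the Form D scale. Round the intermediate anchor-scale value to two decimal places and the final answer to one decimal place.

18.0

Form C → anchor (Population P): v = (5.4/3.3)(17 − 15.0) + 14.4 = 17.67
anchor → Form D (Population Q): y = (2.8/4.1)(17.67 − 16.8) + 17.4 = 18.0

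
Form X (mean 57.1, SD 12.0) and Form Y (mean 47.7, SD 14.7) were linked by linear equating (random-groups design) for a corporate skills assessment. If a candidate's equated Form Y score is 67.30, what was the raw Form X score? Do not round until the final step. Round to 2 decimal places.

73.10

Invert y = (SD_Y/SD_X)(x − M_X) + M_Y:
x = (SD_X/SD_Y)(y − M_Y) + M_X = (12.0/14.7)(67.30 − 47.7) + 57.1
x = 0.816327 × 19.600 + 57.1 = 73.10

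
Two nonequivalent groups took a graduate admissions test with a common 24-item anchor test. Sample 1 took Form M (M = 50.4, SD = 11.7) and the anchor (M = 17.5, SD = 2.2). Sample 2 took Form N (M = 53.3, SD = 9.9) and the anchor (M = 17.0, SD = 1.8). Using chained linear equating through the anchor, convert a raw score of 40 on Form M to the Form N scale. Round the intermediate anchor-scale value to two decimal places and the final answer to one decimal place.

45.3

Form M → anchor (Sample 1): v = (2.2/11.7)(40 − 50.4) + 17.5 = 15.54
anchor → Form N (Sample 2): y = (9.9/1.8)(15.54 − 17.0) + 53.3 = 45.3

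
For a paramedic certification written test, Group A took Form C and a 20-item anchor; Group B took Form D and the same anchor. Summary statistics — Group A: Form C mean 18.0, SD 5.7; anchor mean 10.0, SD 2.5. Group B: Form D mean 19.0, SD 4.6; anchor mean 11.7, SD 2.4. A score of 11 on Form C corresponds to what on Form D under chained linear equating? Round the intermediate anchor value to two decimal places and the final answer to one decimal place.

Form C → anchor (Group A): v = (2.5/5.7)(11 − 18.0) + 10.0 = 6.93
anchor → Form D (Group B): y = (4.6/2.4)(6.93 − 11.7) + 19.0 = 9.9

9.9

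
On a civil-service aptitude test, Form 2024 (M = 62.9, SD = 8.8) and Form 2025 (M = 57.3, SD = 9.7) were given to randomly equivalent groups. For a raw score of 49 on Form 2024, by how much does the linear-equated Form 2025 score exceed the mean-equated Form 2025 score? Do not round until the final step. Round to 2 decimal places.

Mean-equated: 49 + (57.3 − 62.9) = 43.40
Linear-equated: (9.7/8.8)(49 − 62.9) + 57.3 = 41.978
Difference = 41.978 − 43.40 = -1.42

-1.42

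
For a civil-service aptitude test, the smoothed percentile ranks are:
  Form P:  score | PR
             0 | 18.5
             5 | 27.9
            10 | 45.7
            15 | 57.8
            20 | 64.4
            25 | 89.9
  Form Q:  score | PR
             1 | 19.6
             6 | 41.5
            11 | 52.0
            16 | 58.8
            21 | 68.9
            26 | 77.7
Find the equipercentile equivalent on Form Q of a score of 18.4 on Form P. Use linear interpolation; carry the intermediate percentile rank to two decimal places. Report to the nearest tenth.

PR of 18.4 on Form P: 57.8 + (18.4 − 15)/(20 − 15) × (64.4 − 57.8) = 62.29
On Form Q, PR 62.29 falls between score 16 (PR 58.8) and 21 (PR 68.9).
Interpolate: 16 + (62.29 − 58.8)/(68.9 − 58.8) × (21 − 16) = 17.7

17.7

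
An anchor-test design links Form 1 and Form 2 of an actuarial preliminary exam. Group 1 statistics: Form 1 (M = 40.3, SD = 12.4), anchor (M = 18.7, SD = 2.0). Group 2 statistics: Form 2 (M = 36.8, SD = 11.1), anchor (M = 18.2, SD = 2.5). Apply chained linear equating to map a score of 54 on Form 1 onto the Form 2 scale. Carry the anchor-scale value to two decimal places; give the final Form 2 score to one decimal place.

48.8

Form 1 → anchor (Group 1): v = (2.0/12.4)(54 − 40.3) + 18.7 = 20.91
anchor → Form 2 (Group 2): y = (11.1/2.5)(20.91 − 18.2) + 36.8 = 48.8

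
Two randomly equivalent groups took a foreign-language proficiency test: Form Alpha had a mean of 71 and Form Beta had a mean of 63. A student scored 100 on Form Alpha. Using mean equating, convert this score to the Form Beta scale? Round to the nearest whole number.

Mean equating: y = x + (M_Y − M_X) = 100 + (63 − 71) = 92

92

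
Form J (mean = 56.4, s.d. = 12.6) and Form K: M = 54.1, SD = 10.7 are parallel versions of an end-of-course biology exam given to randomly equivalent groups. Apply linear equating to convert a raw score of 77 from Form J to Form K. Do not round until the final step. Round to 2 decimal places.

71.59

Linear equating: y = (SD_Y/SD_X)(x − M_X) + M_Y
y = (10.7/12.6)(77 − 56.4) + 54.1
y = 0.849206 × 20.6 + 54.1 = 17.4937 + 54.1 = 71.59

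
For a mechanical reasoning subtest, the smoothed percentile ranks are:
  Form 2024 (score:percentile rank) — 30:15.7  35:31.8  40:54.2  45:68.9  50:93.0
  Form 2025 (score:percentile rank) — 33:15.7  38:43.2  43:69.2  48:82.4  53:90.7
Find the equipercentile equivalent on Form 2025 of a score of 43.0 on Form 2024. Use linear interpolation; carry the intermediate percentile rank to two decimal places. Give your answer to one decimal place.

PR of 43.0 on Form 2024: 54.2 + (43.0 − 40)/(45 − 40) × (68.9 − 54.2) = 63.02
On Form 2025, PR 63.02 falls between score 38 (PR 43.2) and 43 (PR 69.2).
Interpolate: 38 + (63.02 − 43.2)/(69.2 − 43.2) × (43 − 38) = 41.8

41.8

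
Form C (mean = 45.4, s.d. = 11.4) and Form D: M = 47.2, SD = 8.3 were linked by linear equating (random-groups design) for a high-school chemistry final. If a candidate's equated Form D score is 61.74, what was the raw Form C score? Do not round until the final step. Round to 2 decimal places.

Invert y = (SD_Y/SD_X)(x − M_X) + M_Y:
x = (SD_X/SD_Y)(y − M_Y) + M_X = (11.4/8.3)(61.74 − 47.2) + 45.4
x = 1.373494 × 14.540 + 45.4 = 65.37

65.37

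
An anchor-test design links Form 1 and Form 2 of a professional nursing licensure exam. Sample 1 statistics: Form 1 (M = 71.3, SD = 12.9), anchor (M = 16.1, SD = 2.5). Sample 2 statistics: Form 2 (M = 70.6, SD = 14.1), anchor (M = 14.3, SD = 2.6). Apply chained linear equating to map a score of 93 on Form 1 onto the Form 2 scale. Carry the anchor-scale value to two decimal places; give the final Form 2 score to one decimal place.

Form 1 → anchor (Sample 1): v = (2.5/12.9)(93 − 71.3) + 16.1 = 20.31
anchor → Form 2 (Sample 2): y = (14.1/2.6)(20.31 − 14.3) + 70.6 = 103.2

103.2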